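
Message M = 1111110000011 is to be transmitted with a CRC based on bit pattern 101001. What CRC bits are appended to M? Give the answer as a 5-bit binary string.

Append 5 zeros: 111111000001100000. Divide by 101001 (XOR where the leading bit is 1):
  pos 0: 111111 XOR 101001 = 010110
  pos 1: 101100 XOR 101001 = 000101
  pos 4: 101000 XOR 101001 = 000001
  pos 9: 101100 XOR 101001 = 000101
  pos 12: 101000 XOR 101001 = 000001
Remainder (last 5 bits) = 00001. This is the CRC / FCS.

00001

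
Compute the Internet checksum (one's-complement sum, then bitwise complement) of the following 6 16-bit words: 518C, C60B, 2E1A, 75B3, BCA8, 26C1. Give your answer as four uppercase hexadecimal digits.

6130

One's-complement addition (fold any carry out of bit 15 back into bit 0):
  0x518C + 0xC60B = 0x11797 → wrap carry → 0x1798
  0x1798 + 0x2E1A = 0x045B2
  0x45B2 + 0x75B3 = 0x0BB65
  0xBB65 + 0xBCA8 = 0x1780D → wrap carry → 0x780E
  0x780E + 0x26C1 = 0x09ECF
One's-complement sum = 0x9ECF.
Checksum = ~0x9ECF & 0xFFFF = 0x6130.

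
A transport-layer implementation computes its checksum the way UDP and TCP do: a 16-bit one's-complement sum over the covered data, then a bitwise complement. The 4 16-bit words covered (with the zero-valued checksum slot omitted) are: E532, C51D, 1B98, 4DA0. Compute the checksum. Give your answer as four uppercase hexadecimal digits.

One's-complement addition (fold any carry out of bit 15 back into bit 0):
  0xE532 + 0xC51D = 0x1AA4F → wrap carry → 0xAA50
  0xAA50 + 0x1B98 = 0x0C5E8
  0xC5E8 + 0x4DA0 = 0x11388 → wrap carry → 0x1389
One's-complement sum = 0x1389.
Checksum = ~0x1389 & 0xFFFF = 0xEC76.

EC76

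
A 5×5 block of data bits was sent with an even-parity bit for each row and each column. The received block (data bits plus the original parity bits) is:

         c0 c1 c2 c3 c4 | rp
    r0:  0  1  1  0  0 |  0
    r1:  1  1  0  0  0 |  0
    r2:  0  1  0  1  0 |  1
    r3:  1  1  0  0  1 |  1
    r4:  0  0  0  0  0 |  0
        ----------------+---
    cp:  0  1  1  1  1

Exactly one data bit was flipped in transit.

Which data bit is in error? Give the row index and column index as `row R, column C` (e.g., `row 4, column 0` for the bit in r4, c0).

row 2, column 1

Recompute each row's even parity and compare to rp:
  r0: data parity 0, sent rp 0 → ok
  r1: data parity 0, sent rp 0 → ok
  r2: data parity 0, sent rp 1 → mismatch
  r3: data parity 1, sent rp 1 → ok
  r4: data parity 0, sent rp 0 → ok
Recompute each column's even parity and compare to cp:
  c0: data parity 0, sent cp 0 → ok
  c1: data parity 0, sent cp 1 → mismatch
  c2: data parity 1, sent cp 1 → ok
  c3: data parity 1, sent cp 1 → ok
  c4: data parity 1, sent cp 1 → ok
Exactly one row (r2) and one column (c1) fail → the flipped bit is at their intersection.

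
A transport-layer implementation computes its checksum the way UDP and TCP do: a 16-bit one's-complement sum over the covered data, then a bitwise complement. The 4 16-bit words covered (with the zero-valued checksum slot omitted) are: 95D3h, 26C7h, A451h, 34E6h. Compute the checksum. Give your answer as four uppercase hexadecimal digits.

6A2D

One's-complement addition (fold any carry out of bit 15 back into bit 0):
  0x95D3 + 0x26C7 = 0x0BC9A
  0xBC9A + 0xA451 = 0x160EB → wrap carry → 0x60EC
  0x60EC + 0x34E6 = 0x095D2
One's-complement sum = 0x95D2.
Checksum = ~0x95D2 & 0xFFFF = 0x6A2D.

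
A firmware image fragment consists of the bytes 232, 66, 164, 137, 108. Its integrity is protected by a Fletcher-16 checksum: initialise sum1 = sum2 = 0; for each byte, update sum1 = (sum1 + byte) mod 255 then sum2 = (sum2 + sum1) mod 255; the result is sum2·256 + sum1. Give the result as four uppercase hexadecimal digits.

03C5

Running sums (mod 255):
  after byte 0 (232): sum1=232, sum2=232
  after byte 1 (66): sum1=43, sum2=20
  after byte 2 (164): sum1=207, sum2=227
  after byte 3 (137): sum1=89, sum2=61
  after byte 4 (108): sum1=197, sum2=3
Checksum = sum2·256 + sum1 = 3·256 + 197 = 965 = 0x03C5.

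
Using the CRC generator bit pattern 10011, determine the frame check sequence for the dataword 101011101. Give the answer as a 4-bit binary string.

1001

Append 4 zeros: 1010111010000. Divide by 10011 (XOR where the leading bit is 1):
  pos 0: 10101 XOR 10011 = 00110
  pos 2: 11011 XOR 10011 = 01000
  pos 3: 10000 XOR 10011 = 00011
  pos 6: 11100 XOR 10011 = 01111
  pos 7: 11110 XOR 10011 = 01101
  pos 8: 11010 XOR 10011 = 01001
Remainder (last 4 bits) = 1001. This is the CRC / FCS.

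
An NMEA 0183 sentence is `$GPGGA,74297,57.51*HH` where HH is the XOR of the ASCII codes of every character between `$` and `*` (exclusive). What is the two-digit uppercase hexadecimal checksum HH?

XOR the ASCII codes of the payload characters:
  'G' = 0x47 → acc = 0x47
  'P' = 0x50 → acc = 0x17
  'G' = 0x47 → acc = 0x50
  'G' = 0x47 → acc = 0x17
  'A' = 0x41 → acc = 0x56
  ',' = 0x2C → acc = 0x7A
  '7' = 0x37 → acc = 0x4D
  '4' = 0x34 → acc = 0x79
  '2' = 0x32 → acc = 0x4B
  '9' = 0x39 → acc = 0x72
  '7' = 0x37 → acc = 0x45
  ',' = 0x2C → acc = 0x69
  '5' = 0x35 → acc = 0x5C
  '7' = 0x37 → acc = 0x6B
  '.' = 0x2E → acc = 0x45
  '5' = 0x35 → acc = 0x70
  '1' = 0x31 → acc = 0x41
Checksum = 0x41.

41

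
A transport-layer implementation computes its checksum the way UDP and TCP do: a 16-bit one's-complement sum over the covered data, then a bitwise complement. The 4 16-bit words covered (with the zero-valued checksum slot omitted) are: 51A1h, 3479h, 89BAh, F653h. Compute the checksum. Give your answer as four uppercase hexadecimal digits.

F9D6

One's-complement addition (fold any carry out of bit 15 back into bit 0):
  0x51A1 + 0x3479 = 0x0861A
  0x861A + 0x89BA = 0x10FD4 → wrap carry → 0x0FD5
  0x0FD5 + 0xF653 = 0x10628 → wrap carry → 0x0629
One's-complement sum = 0x0629.
Checksum = ~0x0629 & 0xFFFF = 0xF9D6.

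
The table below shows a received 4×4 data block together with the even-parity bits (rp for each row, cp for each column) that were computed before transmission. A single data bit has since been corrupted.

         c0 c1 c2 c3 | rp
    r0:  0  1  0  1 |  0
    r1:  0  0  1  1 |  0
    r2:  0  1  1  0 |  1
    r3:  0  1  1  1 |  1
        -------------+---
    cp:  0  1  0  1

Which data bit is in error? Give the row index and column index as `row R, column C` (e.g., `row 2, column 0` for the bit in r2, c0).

Recompute each row's even parity and compare to rp:
  r0: data parity 0, sent rp 0 → ok
  r1: data parity 0, sent rp 0 → ok
  r2: data parity 0, sent rp 1 → mismatch
  r3: data parity 1, sent rp 1 → ok
Recompute each column's even parity and compare to cp:
  c0: data parity 0, sent cp 0 → ok
  c1: data parity 1, sent cp 1 → ok
  c2: data parity 1, sent cp 0 → mismatch
  c3: data parity 1, sent cp 1 → ok
Exactly one row (r2) and one column (c2) fail → the flipped bit is at their intersection.

row 2, column 2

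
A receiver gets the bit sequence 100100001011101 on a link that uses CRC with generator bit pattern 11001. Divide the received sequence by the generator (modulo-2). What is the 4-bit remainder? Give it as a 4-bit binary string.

1010

Modulo-2 division of 100100001011101 by 11001:
  pos 0: 10010 XOR 11001 = 01011
  pos 1: 10110 XOR 11001 = 01111
  pos 2: 11110 XOR 11001 = 00111
  pos 4: 11101 XOR 11001 = 00100
  pos 6: 10001 XOR 11001 = 01000
  pos 7: 10001 XOR 11001 = 01000
  pos 8: 10001 XOR 11001 = 01000
  pos 9: 10000 XOR 11001 = 01001
  pos 10: 10011 XOR 11001 = 01010
Remainder = 1010 (nonzero — an error is detected).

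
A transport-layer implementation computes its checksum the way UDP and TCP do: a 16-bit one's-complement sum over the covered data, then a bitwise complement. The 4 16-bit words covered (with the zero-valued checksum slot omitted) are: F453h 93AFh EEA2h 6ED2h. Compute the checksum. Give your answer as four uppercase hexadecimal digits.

1A87

One's-complement addition (fold any carry out of bit 15 back into bit 0):
  0xF453 + 0x93AF = 0x18802 → wrap carry → 0x8803
  0x8803 + 0xEEA2 = 0x176A5 → wrap carry → 0x76A6
  0x76A6 + 0x6ED2 = 0x0E578
One's-complement sum = 0xE578.
Checksum = ~0xE578 & 0xFFFF = 0x1A87.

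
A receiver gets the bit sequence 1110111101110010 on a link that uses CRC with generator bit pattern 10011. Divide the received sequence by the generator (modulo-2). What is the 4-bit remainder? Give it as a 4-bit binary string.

1000

Modulo-2 division of 1110111101110010 by 10011:
  pos 0: 11101 XOR 10011 = 01110
  pos 1: 11101 XOR 10011 = 01110
  pos 2: 11101 XOR 10011 = 01110
  pos 3: 11101 XOR 10011 = 01110
  pos 4: 11100 XOR 10011 = 01111
  pos 5: 11111 XOR 10011 = 01100
  pos 6: 11001 XOR 10011 = 01010
  pos 7: 10101 XOR 10011 = 00110
  pos 9: 11000 XOR 10011 = 01011
  pos 10: 10111 XOR 10011 = 00100
Remainder = 1000 (nonzero — an error is detected).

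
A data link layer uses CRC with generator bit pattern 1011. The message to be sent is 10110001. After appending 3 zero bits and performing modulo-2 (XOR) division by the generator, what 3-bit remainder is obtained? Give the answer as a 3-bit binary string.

Append 3 zeros: 10110001000. Divide by 1011 (XOR where the leading bit is 1):
  pos 0: 1011 XOR 1011 = 0000
  pos 7: 1000 XOR 1011 = 0011
Remainder (last 3 bits) = 011. This is the CRC / FCS.

011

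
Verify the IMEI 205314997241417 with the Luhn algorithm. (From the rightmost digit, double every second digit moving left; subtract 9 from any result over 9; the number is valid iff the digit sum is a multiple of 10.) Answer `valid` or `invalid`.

valid

From the right, keep odd positions and double even positions (subtract 9 from any doubled value over 9):
  doubled (positions 2,4,...): 2 2 4 9 8 6 0 → sum 31
  kept (positions 1,3,...): 7 4 4 7 9 1 5 2 → sum 39
Total = 70.
70 mod 10 = 0, so the number is valid.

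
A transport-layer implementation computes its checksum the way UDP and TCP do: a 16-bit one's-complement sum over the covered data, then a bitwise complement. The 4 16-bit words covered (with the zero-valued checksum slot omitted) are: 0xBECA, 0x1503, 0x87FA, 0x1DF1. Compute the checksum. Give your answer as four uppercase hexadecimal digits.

One's-complement addition (fold any carry out of bit 15 back into bit 0):
  0xBECA + 0x1503 = 0x0D3CD
  0xD3CD + 0x87FA = 0x15BC7 → wrap carry → 0x5BC8
  0x5BC8 + 0x1DF1 = 0x079B9
One's-complement sum = 0x79B9.
Checksum = ~0x79B9 & 0xFFFF = 0x8646.

8646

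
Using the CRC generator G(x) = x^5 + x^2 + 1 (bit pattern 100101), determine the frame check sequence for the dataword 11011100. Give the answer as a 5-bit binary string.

Append 5 zeros: 1101110000000. Divide by 100101 (XOR where the leading bit is 1):
  pos 0: 110111 XOR 100101 = 010010
  pos 1: 100100 XOR 100101 = 000001
  pos 6: 100000 XOR 100101 = 000101
Remainder (last 5 bits) = 01010. This is the CRC / FCS.

01010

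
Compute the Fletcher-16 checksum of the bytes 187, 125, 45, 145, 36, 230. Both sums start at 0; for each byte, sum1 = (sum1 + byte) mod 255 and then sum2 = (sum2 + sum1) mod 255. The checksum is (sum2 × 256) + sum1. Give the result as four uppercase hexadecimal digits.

7203

Running sums (mod 255):
  after byte 0 (187): sum1=187, sum2=187
  after byte 1 (125): sum1=57, sum2=244
  after byte 2 (45): sum1=102, sum2=91
  after byte 3 (145): sum1=247, sum2=83
  after byte 4 (36): sum1=28, sum2=111
  after byte 5 (230): sum1=3, sum2=114
Checksum = sum2·256 + sum1 = 114·256 + 3 = 29187 = 0x7203.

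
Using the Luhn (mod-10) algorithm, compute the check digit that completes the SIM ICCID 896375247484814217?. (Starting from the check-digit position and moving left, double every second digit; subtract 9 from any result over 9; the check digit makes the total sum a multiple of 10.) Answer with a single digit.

8

Partial digits right→left: 7 1 2 4 1 8 4 8 4 7 4 2 5 7 3 6 9 8
Double every second digit counting from the check-digit position (so the 1st, 3rd, 5th, ... of the partial from the right).
  doubled (with −9 where >9): 5 4 2 8 8 8 1 6 9 → sum 51
  kept as-is: 1 4 8 8 7 2 7 6 8 → sum 51
Total = 51 + 51 = 102.
Check digit = (10 − (102 mod 10)) mod 10 = 8.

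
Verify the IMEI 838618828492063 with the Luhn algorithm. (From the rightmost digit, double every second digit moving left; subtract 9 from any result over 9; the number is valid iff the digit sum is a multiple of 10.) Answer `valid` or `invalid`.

valid

From the right, keep odd positions and double even positions (subtract 9 from any doubled value over 9):
  doubled (positions 2,4,...): 3 4 8 4 7 3 6 → sum 35
  kept (positions 1,3,...): 3 0 9 8 8 1 8 8 → sum 45
Total = 80.
80 mod 10 = 0, so the number is valid.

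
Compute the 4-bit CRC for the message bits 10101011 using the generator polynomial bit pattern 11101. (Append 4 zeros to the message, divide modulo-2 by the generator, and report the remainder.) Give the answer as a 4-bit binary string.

0010

Append 4 zeros: 101010110000. Divide by 11101 (XOR where the leading bit is 1):
  pos 0: 10101 XOR 11101 = 01000
  pos 1: 10000 XOR 11101 = 01101
  pos 2: 11011 XOR 11101 = 00110
  pos 4: 11010 XOR 11101 = 00111
  pos 6: 11100 XOR 11101 = 00001
Remainder (last 4 bits) = 0010. This is the CRC / FCS.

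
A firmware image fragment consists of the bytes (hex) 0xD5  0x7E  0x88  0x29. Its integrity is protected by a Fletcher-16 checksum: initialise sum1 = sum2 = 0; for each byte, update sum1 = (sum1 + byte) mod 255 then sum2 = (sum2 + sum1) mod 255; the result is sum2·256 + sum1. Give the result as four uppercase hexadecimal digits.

0D06

Running sums (mod 255):
  after byte 0 (0xD5): sum1=213, sum2=213
  after byte 1 (0x7E): sum1=84, sum2=42
  after byte 2 (0x88): sum1=220, sum2=7
  after byte 3 (0x29): sum1=6, sum2=13
Checksum = sum2·256 + sum1 = 13·256 + 6 = 3334 = 0x0D06.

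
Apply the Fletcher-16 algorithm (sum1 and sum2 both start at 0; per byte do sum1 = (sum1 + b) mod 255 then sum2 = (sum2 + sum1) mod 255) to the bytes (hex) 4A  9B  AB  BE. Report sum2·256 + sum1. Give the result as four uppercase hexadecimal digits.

Running sums (mod 255):
  after byte 0 (4A): sum1=74, sum2=74
  after byte 1 (9B): sum1=229, sum2=48
  after byte 2 (AB): sum1=145, sum2=193
  after byte 3 (BE): sum1=80, sum2=18
Checksum = sum2·256 + sum1 = 18·256 + 80 = 4688 = 0x1250.

1250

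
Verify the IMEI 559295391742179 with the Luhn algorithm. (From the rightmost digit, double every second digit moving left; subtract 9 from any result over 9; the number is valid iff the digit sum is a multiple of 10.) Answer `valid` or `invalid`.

From the right, keep odd positions and double even positions (subtract 9 from any doubled value over 9):
  doubled (positions 2,4,...): 5 4 5 9 1 4 1 → sum 29
  kept (positions 1,3,...): 9 1 4 1 3 9 9 5 → sum 41
Total = 70.
70 mod 10 = 0, so the number is valid.

valid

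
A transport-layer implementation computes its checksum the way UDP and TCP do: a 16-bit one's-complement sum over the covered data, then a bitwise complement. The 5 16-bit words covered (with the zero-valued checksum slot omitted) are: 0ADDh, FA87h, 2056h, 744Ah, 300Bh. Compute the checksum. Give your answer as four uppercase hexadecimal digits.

35EF

One's-complement addition (fold any carry out of bit 15 back into bit 0):
  0x0ADD + 0xFA87 = 0x10564 → wrap carry → 0x0565
  0x0565 + 0x2056 = 0x025BB
  0x25BB + 0x744A = 0x09A05
  0x9A05 + 0x300B = 0x0CA10
One's-complement sum = 0xCA10.
Checksum = ~0xCA10 & 0xFFFF = 0x35EF.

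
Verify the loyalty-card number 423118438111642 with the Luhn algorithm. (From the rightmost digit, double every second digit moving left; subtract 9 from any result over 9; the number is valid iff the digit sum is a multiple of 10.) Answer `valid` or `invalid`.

valid

From the right, keep odd positions and double even positions (subtract 9 from any doubled value over 9):
  doubled (positions 2,4,...): 8 2 2 6 7 2 4 → sum 31
  kept (positions 1,3,...): 2 6 1 8 4 1 3 4 → sum 29
Total = 60.
60 mod 10 = 0, so the number is valid.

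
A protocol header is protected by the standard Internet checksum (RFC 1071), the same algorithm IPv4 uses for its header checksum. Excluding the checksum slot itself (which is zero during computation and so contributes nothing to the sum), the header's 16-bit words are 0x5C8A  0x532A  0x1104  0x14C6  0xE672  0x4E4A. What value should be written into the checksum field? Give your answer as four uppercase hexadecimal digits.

One's-complement addition (fold any carry out of bit 15 back into bit 0):
  0x5C8A + 0x532A = 0x0AFB4
  0xAFB4 + 0x1104 = 0x0C0B8
  0xC0B8 + 0x14C6 = 0x0D57E
  0xD57E + 0xE672 = 0x1BBF0 → wrap carry → 0xBBF1
  0xBBF1 + 0x4E4A = 0x10A3B → wrap carry → 0x0A3C
One's-complement sum = 0x0A3C.
Checksum = ~0x0A3C & 0xFFFF = 0xF5C3.

F5C3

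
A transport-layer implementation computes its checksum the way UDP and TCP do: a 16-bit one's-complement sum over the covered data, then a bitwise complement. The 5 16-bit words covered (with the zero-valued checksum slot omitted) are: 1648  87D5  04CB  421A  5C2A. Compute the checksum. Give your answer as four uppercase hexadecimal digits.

One's-complement addition (fold any carry out of bit 15 back into bit 0):
  0x1648 + 0x87D5 = 0x09E1D
  0x9E1D + 0x04CB = 0x0A2E8
  0xA2E8 + 0x421A = 0x0E502
  0xE502 + 0x5C2A = 0x1412C → wrap carry → 0x412D
One's-complement sum = 0x412D.
Checksum = ~0x412D & 0xFFFF = 0xBED2.

BED2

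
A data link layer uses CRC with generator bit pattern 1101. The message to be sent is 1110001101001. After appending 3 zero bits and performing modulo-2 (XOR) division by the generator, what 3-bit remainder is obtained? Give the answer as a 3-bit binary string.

Append 3 zeros: 1110001101001000. Divide by 1101 (XOR where the leading bit is 1):
  pos 0: 1110 XOR 1101 = 0011
  pos 2: 1100 XOR 1101 = 0001
  pos 5: 1110 XOR 1101 = 0011
  pos 7: 1110 XOR 1101 = 0011
  pos 9: 1101 XOR 1101 = 0000
Remainder (last 3 bits) = 000. This is the CRC / FCS.

000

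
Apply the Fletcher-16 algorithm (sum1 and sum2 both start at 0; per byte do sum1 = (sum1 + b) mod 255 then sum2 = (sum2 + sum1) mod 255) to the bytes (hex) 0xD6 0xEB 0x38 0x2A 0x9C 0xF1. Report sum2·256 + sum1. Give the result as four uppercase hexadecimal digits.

2FB3

Running sums (mod 255):
  after byte 0 (0xD6): sum1=214, sum2=214
  after byte 1 (0xEB): sum1=194, sum2=153
  after byte 2 (0x38): sum1=250, sum2=148
  after byte 3 (0x2A): sum1=37, sum2=185
  after byte 4 (0x9C): sum1=193, sum2=123
  after byte 5 (0xF1): sum1=179, sum2=47
Checksum = sum2·256 + sum1 = 47·256 + 179 = 12211 = 0x2FB3.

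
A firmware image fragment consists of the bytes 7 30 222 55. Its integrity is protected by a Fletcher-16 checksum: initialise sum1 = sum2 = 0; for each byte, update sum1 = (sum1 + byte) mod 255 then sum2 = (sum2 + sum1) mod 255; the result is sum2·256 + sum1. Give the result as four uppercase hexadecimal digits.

6B3B

Running sums (mod 255):
  after byte 0 (7): sum1=7, sum2=7
  after byte 1 (30): sum1=37, sum2=44
  after byte 2 (222): sum1=4, sum2=48
  after byte 3 (55): sum1=59, sum2=107
Checksum = sum2·256 + sum1 = 107·256 + 59 = 27451 = 0x6B3B.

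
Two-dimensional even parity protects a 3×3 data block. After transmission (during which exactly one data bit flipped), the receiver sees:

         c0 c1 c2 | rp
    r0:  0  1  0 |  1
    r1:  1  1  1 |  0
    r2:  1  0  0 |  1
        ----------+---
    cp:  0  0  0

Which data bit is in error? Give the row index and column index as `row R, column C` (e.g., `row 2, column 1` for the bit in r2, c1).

Recompute each row's even parity and compare to rp:
  r0: data parity 1, sent rp 1 → ok
  r1: data parity 1, sent rp 0 → mismatch
  r2: data parity 1, sent rp 1 → ok
Recompute each column's even parity and compare to cp:
  c0: data parity 0, sent cp 0 → ok
  c1: data parity 0, sent cp 0 → ok
  c2: data parity 1, sent cp 0 → mismatch
Exactly one row (r1) and one column (c2) fail → the flipped bit is at their intersection.

row 1, column 2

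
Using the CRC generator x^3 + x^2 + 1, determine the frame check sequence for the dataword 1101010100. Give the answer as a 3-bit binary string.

010

Append 3 zeros: 1101010100000. Divide by 1101 (XOR where the leading bit is 1):
  pos 0: 1101 XOR 1101 = 0000
  pos 5: 1010 XOR 1101 = 0111
  pos 6: 1110 XOR 1101 = 0011
  pos 8: 1100 XOR 1101 = 0001
Remainder (last 3 bits) = 010. This is the CRC / FCS.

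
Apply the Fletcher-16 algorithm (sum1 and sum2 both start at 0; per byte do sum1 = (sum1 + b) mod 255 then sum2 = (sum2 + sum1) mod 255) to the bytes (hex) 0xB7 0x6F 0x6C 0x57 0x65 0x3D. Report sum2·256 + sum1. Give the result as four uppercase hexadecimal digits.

3B8D

Running sums (mod 255):
  after byte 0 (0xB7): sum1=183, sum2=183
  after byte 1 (0x6F): sum1=39, sum2=222
  after byte 2 (0x6C): sum1=147, sum2=114
  after byte 3 (0x57): sum1=234, sum2=93
  after byte 4 (0x65): sum1=80, sum2=173
  after byte 5 (0x3D): sum1=141, sum2=59
Checksum = sum2·256 + sum1 = 59·256 + 141 = 15245 = 0x3B8D.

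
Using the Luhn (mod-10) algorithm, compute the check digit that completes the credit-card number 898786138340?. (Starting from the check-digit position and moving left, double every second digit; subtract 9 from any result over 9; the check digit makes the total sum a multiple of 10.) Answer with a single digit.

4

Partial digits right→left: 0 4 3 8 3 1 6 8 7 8 9 8
Double every second digit counting from the check-digit position (so the 1st, 3rd, 5th, ... of the partial from the right).
  doubled (with −9 where >9): 0 6 6 3 5 9 → sum 29
  kept as-is: 4 8 1 8 8 8 → sum 37
Total = 29 + 37 = 66.
Check digit = (10 − (66 mod 10)) mod 10 = 4.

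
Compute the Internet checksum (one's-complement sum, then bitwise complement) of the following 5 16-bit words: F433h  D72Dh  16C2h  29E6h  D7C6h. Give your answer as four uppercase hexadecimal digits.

One's-complement addition (fold any carry out of bit 15 back into bit 0):
  0xF433 + 0xD72D = 0x1CB60 → wrap carry → 0xCB61
  0xCB61 + 0x16C2 = 0x0E223
  0xE223 + 0x29E6 = 0x10C09 → wrap carry → 0x0C0A
  0x0C0A + 0xD7C6 = 0x0E3D0
One's-complement sum = 0xE3D0.
Checksum = ~0xE3D0 & 0xFFFF = 0x1C2F.

1C2F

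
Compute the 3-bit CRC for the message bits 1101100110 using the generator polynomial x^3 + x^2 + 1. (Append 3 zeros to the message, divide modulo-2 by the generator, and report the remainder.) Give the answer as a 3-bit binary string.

110

Append 3 zeros: 1101100110000. Divide by 1101 (XOR where the leading bit is 1):
  pos 0: 1101 XOR 1101 = 0000
  pos 4: 1001 XOR 1101 = 0100
  pos 5: 1001 XOR 1101 = 0100
  pos 6: 1000 XOR 1101 = 0101
  pos 7: 1010 XOR 1101 = 0111
  pos 8: 1110 XOR 1101 = 0011
Remainder (last 3 bits) = 110. This is the CRC / FCS.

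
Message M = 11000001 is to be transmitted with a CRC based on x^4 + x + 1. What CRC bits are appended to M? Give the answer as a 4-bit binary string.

Append 4 zeros: 110000010000. Divide by 10011 (XOR where the leading bit is 1):
  pos 0: 11000 XOR 10011 = 01011
  pos 1: 10110 XOR 10011 = 00101
  pos 3: 10101 XOR 10011 = 00110
  pos 5: 11000 XOR 10011 = 01011
  pos 6: 10110 XOR 10011 = 00101
Remainder (last 4 bits) = 1010. This is the CRC / FCS.

1010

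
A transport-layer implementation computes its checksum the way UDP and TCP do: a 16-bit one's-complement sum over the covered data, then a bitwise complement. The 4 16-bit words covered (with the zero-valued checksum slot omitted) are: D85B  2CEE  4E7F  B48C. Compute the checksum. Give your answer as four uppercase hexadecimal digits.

F7A9

One's-complement addition (fold any carry out of bit 15 back into bit 0):
  0xD85B + 0x2CEE = 0x10549 → wrap carry → 0x054A
  0x054A + 0x4E7F = 0x053C9
  0x53C9 + 0xB48C = 0x10855 → wrap carry → 0x0856
One's-complement sum = 0x0856.
Checksum = ~0x0856 & 0xFFFF = 0xF7A9.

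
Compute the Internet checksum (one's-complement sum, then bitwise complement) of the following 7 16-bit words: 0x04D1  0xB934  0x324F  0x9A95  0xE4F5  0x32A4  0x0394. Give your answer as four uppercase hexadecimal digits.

One's-complement addition (fold any carry out of bit 15 back into bit 0):
  0x04D1 + 0xB934 = 0x0BE05
  0xBE05 + 0x324F = 0x0F054
  0xF054 + 0x9A95 = 0x18AE9 → wrap carry → 0x8AEA
  0x8AEA + 0xE4F5 = 0x16FDF → wrap carry → 0x6FE0
  0x6FE0 + 0x32A4 = 0x0A284
  0xA284 + 0x0394 = 0x0A618
One's-complement sum = 0xA618.
Checksum = ~0xA618 & 0xFFFF = 0x59E7.

59E7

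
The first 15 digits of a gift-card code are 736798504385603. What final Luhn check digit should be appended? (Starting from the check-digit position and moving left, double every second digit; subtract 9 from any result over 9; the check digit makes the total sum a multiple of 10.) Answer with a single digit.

Partial digits right→left: 3 0 6 5 8 3 4 0 5 8 9 7 6 3 7
Double every second digit counting from the check-digit position (so the 1st, 3rd, 5th, ... of the partial from the right).
  doubled (with −9 where >9): 6 3 7 8 1 9 3 5 → sum 42
  kept as-is: 0 5 3 0 8 7 3 → sum 26
Total = 42 + 26 = 68.
Check digit = (10 − (68 mod 10)) mod 10 = 2.

2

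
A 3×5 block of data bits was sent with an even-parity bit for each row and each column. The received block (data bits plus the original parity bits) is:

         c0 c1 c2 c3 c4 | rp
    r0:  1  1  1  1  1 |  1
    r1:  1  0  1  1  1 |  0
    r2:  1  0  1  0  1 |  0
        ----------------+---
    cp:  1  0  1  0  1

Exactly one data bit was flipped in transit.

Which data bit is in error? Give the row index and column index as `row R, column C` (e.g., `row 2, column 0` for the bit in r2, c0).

Recompute each row's even parity and compare to rp:
  r0: data parity 1, sent rp 1 → ok
  r1: data parity 0, sent rp 0 → ok
  r2: data parity 1, sent rp 0 → mismatch
Recompute each column's even parity and compare to cp:
  c0: data parity 1, sent cp 1 → ok
  c1: data parity 1, sent cp 0 → mismatch
  c2: data parity 1, sent cp 1 → ok
  c3: data parity 0, sent cp 0 → ok
  c4: data parity 1, sent cp 1 → ok
Exactly one row (r2) and one column (c1) fail → the flipped bit is at their intersection.

row 2, column 1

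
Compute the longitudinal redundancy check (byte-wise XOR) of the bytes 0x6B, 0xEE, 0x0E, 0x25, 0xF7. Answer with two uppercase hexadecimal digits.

59

XOR the bytes together:
  start with 0x6B
  0x6B ⊕ 0xEE = 0x85
  0x85 ⊕ 0x0E = 0x8B
  0x8B ⊕ 0x25 = 0xAE
  0xAE ⊕ 0xF7 = 0x59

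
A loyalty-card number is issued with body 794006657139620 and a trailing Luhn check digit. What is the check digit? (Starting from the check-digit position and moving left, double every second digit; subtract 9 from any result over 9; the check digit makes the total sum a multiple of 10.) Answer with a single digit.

8

Partial digits right→left: 0 2 6 9 3 1 7 5 6 6 0 0 4 9 7
Double every second digit counting from the check-digit position (so the 1st, 3rd, 5th, ... of the partial from the right).
  doubled (with −9 where >9): 0 3 6 5 3 0 8 5 → sum 30
  kept as-is: 2 9 1 5 6 0 9 → sum 32
Total = 30 + 32 = 62.
Check digit = (10 − (62 mod 10)) mod 10 = 8.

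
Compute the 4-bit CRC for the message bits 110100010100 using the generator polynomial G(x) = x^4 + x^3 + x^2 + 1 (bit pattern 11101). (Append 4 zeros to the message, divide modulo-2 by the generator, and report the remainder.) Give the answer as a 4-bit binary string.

1000

Append 4 zeros: 1101000101000000. Divide by 11101 (XOR where the leading bit is 1):
  pos 0: 11010 XOR 11101 = 00111
  pos 2: 11100 XOR 11101 = 00001
  pos 6: 11010 XOR 11101 = 00111
  pos 8: 11100 XOR 11101 = 00001
Remainder (last 4 bits) = 1000. This is the CRC / FCS.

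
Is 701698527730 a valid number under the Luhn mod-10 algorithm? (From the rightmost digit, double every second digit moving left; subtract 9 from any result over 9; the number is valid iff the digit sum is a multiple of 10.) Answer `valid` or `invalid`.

invalid

From the right, keep odd positions and double even positions (subtract 9 from any doubled value over 9):
  doubled (positions 2,4,...): 6 5 1 9 2 5 → sum 28
  kept (positions 1,3,...): 0 7 2 8 6 0 → sum 23
Total = 51.
51 mod 10 = 1, so the number is invalid.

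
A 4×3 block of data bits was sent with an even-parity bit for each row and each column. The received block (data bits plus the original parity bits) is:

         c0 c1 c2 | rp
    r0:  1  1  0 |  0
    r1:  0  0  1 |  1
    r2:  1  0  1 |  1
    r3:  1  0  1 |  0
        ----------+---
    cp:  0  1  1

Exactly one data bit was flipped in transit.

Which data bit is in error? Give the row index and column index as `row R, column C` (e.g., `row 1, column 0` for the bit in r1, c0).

row 2, column 0

Recompute each row's even parity and compare to rp:
  r0: data parity 0, sent rp 0 → ok
  r1: data parity 1, sent rp 1 → ok
  r2: data parity 0, sent rp 1 → mismatch
  r3: data parity 0, sent rp 0 → ok
Recompute each column's even parity and compare to cp:
  c0: data parity 1, sent cp 0 → mismatch
  c1: data parity 1, sent cp 1 → ok
  c2: data parity 1, sent cp 1 → ok
Exactly one row (r2) and one column (c0) fail → the flipped bit is at their intersection.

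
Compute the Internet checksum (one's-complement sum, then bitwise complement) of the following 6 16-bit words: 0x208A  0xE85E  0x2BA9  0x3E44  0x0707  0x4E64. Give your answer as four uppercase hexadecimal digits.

One's-complement addition (fold any carry out of bit 15 back into bit 0):
  0x208A + 0xE85E = 0x108E8 → wrap carry → 0x08E9
  0x08E9 + 0x2BA9 = 0x03492
  0x3492 + 0x3E44 = 0x072D6
  0x72D6 + 0x0707 = 0x079DD
  0x79DD + 0x4E64 = 0x0C841
One's-complement sum = 0xC841.
Checksum = ~0xC841 & 0xFFFF = 0x37BE.

37BE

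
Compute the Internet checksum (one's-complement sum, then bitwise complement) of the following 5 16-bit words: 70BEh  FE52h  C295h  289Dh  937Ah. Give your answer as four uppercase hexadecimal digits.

1241

One's-complement addition (fold any carry out of bit 15 back into bit 0):
  0x70BE + 0xFE52 = 0x16F10 → wrap carry → 0x6F11
  0x6F11 + 0xC295 = 0x131A6 → wrap carry → 0x31A7
  0x31A7 + 0x289D = 0x05A44
  0x5A44 + 0x937A = 0x0EDBE
One's-complement sum = 0xEDBE.
Checksum = ~0xEDBE & 0xFFFF = 0x1241.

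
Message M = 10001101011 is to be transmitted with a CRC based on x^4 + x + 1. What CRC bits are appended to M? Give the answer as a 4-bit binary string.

1010

Append 4 zeros: 100011010110000. Divide by 10011 (XOR where the leading bit is 1):
  pos 0: 10001 XOR 10011 = 00010
  pos 3: 10101 XOR 10011 = 00110
  pos 5: 11001 XOR 10011 = 01010
  pos 6: 10101 XOR 10011 = 00110
  pos 8: 11000 XOR 10011 = 01011
  pos 9: 10110 XOR 10011 = 00101
Remainder (last 4 bits) = 1010. This is the CRC / FCS.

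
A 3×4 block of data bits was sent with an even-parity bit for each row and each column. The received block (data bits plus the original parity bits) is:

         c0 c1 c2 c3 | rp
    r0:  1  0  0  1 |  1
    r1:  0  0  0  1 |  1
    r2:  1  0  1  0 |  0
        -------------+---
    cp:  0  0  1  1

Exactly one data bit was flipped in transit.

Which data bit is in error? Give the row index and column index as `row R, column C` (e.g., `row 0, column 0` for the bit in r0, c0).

Recompute each row's even parity and compare to rp:
  r0: data parity 0, sent rp 1 → mismatch
  r1: data parity 1, sent rp 1 → ok
  r2: data parity 0, sent rp 0 → ok
Recompute each column's even parity and compare to cp:
  c0: data parity 0, sent cp 0 → ok
  c1: data parity 0, sent cp 0 → ok
  c2: data parity 1, sent cp 1 → ok
  c3: data parity 0, sent cp 1 → mismatch
Exactly one row (r0) and one column (c3) fail → the flipped bit is at their intersection.

row 0, column 3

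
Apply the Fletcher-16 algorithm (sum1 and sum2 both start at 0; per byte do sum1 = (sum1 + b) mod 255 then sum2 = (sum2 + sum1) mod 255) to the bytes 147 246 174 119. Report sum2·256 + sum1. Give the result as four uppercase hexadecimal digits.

Running sums (mod 255):
  after byte 0 (147): sum1=147, sum2=147
  after byte 1 (246): sum1=138, sum2=30
  after byte 2 (174): sum1=57, sum2=87
  after byte 3 (119): sum1=176, sum2=8
Checksum = sum2·256 + sum1 = 8·256 + 176 = 2224 = 0x08B0.

08B0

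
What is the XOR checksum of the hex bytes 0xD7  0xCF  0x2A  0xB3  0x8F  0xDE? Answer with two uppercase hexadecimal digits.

XOR the bytes together:
  start with 0xD7
  0xD7 ⊕ 0xCF = 0x18
  0x18 ⊕ 0x2A = 0x32
  0x32 ⊕ 0xB3 = 0x81
  0x81 ⊕ 0x8F = 0x0E
  0x0E ⊕ 0xDE = 0xD0

D0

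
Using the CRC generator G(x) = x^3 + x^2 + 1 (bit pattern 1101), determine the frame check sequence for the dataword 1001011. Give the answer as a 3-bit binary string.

Append 3 zeros: 1001011000. Divide by 1101 (XOR where the leading bit is 1):
  pos 0: 1001 XOR 1101 = 0100
  pos 1: 1000 XOR 1101 = 0101
  pos 2: 1011 XOR 1101 = 0110
  pos 3: 1101 XOR 1101 = 0000
Remainder (last 3 bits) = 000. This is the CRC / FCS.

000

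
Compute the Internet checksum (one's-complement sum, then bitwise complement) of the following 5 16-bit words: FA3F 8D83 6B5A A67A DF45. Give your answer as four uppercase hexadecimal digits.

One's-complement addition (fold any carry out of bit 15 back into bit 0):
  0xFA3F + 0x8D83 = 0x187C2 → wrap carry → 0x87C3
  0x87C3 + 0x6B5A = 0x0F31D
  0xF31D + 0xA67A = 0x19997 → wrap carry → 0x9998
  0x9998 + 0xDF45 = 0x178DD → wrap carry → 0x78DE
One's-complement sum = 0x78DE.
Checksum = ~0x78DE & 0xFFFF = 0x8721.

8721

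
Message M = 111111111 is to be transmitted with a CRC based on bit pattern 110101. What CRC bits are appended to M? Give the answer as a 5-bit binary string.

Append 5 zeros: 11111111100000. Divide by 110101 (XOR where the leading bit is 1):
  pos 0: 111111 XOR 110101 = 001010
  pos 2: 101011 XOR 110101 = 011110
  pos 3: 111101 XOR 110101 = 001000
  pos 5: 100000 XOR 110101 = 010101
  pos 6: 101010 XOR 110101 = 011111
  pos 7: 111110 XOR 110101 = 001011
Remainder (last 5 bits) = 10110. This is the CRC / FCS.

10110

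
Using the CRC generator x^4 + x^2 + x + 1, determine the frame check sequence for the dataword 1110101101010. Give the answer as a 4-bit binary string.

1010

Append 4 zeros: 11101011010100000. Divide by 10111 (XOR where the leading bit is 1):
  pos 0: 11101 XOR 10111 = 01010
  pos 1: 10100 XOR 10111 = 00011
  pos 4: 11110 XOR 10111 = 01001
  pos 5: 10011 XOR 10111 = 00100
  pos 7: 10001 XOR 10111 = 00110
  pos 9: 11000 XOR 10111 = 01111
  pos 10: 11110 XOR 10111 = 01001
  pos 11: 10010 XOR 10111 = 00101
Remainder (last 4 bits) = 1010. This is the CRC / FCS.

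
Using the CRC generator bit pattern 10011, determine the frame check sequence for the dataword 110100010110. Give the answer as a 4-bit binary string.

1000

Append 4 zeros: 1101000101100000. Divide by 10011 (XOR where the leading bit is 1):
  pos 0: 11010 XOR 10011 = 01001
  pos 1: 10010 XOR 10011 = 00001
  pos 5: 10101 XOR 10011 = 00110
  pos 7: 11010 XOR 10011 = 01001
  pos 8: 10010 XOR 10011 = 00001
Remainder (last 4 bits) = 1000. This is the CRC / FCS.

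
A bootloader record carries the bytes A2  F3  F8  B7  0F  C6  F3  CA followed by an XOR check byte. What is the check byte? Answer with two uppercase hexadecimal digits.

XOR the bytes together:
  start with 0xA2
  0xA2 ⊕ 0xF3 = 0x51
  0x51 ⊕ 0xF8 = 0xA9
  0xA9 ⊕ 0xB7 = 0x1E
  0x1E ⊕ 0x0F = 0x11
  0x11 ⊕ 0xC6 = 0xD7
  0xD7 ⊕ 0xF3 = 0x24
  0x24 ⊕ 0xCA = 0xEE

EE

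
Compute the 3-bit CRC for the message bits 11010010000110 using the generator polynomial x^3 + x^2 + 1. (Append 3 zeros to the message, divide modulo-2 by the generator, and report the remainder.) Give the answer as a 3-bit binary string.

001

Append 3 zeros: 11010010000110000. Divide by 1101 (XOR where the leading bit is 1):
  pos 0: 1101 XOR 1101 = 0000
  pos 6: 1000 XOR 1101 = 0101
  pos 7: 1010 XOR 1101 = 0111
  pos 8: 1111 XOR 1101 = 0010
  pos 10: 1010 XOR 1101 = 0111
  pos 11: 1110 XOR 1101 = 0011
  pos 13: 1100 XOR 1101 = 0001
Remainder (last 3 bits) = 001. This is the CRC / FCS.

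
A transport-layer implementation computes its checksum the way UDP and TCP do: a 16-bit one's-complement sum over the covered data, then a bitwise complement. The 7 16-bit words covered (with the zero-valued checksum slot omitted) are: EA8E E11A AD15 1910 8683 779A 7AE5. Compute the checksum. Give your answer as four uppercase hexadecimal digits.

One's-complement addition (fold any carry out of bit 15 back into bit 0):
  0xEA8E + 0xE11A = 0x1CBA8 → wrap carry → 0xCBA9
  0xCBA9 + 0xAD15 = 0x178BE → wrap carry → 0x78BF
  0x78BF + 0x1910 = 0x091CF
  0x91CF + 0x8683 = 0x11852 → wrap carry → 0x1853
  0x1853 + 0x779A = 0x08FED
  0x8FED + 0x7AE5 = 0x10AD2 → wrap carry → 0x0AD3
One's-complement sum = 0x0AD3.
Checksum = ~0x0AD3 & 0xFFFF = 0xF52C.

F52C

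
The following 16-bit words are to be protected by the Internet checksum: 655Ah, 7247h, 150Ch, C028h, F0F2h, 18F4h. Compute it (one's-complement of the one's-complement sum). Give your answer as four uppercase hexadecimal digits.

4942

One's-complement addition (fold any carry out of bit 15 back into bit 0):
  0x655A + 0x7247 = 0x0D7A1
  0xD7A1 + 0x150C = 0x0ECAD
  0xECAD + 0xC028 = 0x1ACD5 → wrap carry → 0xACD6
  0xACD6 + 0xF0F2 = 0x19DC8 → wrap carry → 0x9DC9
  0x9DC9 + 0x18F4 = 0x0B6BD
One's-complement sum = 0xB6BD.
Checksum = ~0xB6BD & 0xFFFF = 0x4942.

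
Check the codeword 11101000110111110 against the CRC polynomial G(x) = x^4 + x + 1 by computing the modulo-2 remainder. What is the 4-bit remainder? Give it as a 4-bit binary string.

Modulo-2 division of 11101000110111110 by 10011:
  pos 0: 11101 XOR 10011 = 01110
  pos 1: 11100 XOR 10011 = 01111
  pos 2: 11110 XOR 10011 = 01101
  pos 3: 11010 XOR 10011 = 01001
  pos 4: 10011 XOR 10011 = 00000
  pos 9: 10111 XOR 10011 = 00100
  pos 11: 10011 XOR 10011 = 00000
Remainder = 0000 (zero — the frame passes the CRC check).

0000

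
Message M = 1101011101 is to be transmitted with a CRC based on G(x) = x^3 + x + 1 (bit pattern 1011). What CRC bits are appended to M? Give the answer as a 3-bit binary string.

101

Append 3 zeros: 1101011101000. Divide by 1011 (XOR where the leading bit is 1):
  pos 0: 1101 XOR 1011 = 0110
  pos 1: 1100 XOR 1011 = 0111
  pos 2: 1111 XOR 1011 = 0100
  pos 3: 1001 XOR 1011 = 0010
  pos 5: 1010 XOR 1011 = 0001
  pos 8: 1100 XOR 1011 = 0111
  pos 9: 1110 XOR 1011 = 0101
Remainder (last 3 bits) = 101. This is the CRC / FCS.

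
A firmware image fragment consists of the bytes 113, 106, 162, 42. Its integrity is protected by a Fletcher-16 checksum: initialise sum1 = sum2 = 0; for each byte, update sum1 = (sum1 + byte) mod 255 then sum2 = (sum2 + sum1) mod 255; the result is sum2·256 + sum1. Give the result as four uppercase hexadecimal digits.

Running sums (mod 255):
  after byte 0 (113): sum1=113, sum2=113
  after byte 1 (106): sum1=219, sum2=77
  after byte 2 (162): sum1=126, sum2=203
  after byte 3 (42): sum1=168, sum2=116
Checksum = sum2·256 + sum1 = 116·256 + 168 = 29864 = 0x74A8.

74A8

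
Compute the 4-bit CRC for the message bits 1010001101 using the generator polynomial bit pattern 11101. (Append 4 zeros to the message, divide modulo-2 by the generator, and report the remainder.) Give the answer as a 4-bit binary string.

0001

Append 4 zeros: 10100011010000. Divide by 11101 (XOR where the leading bit is 1):
  pos 0: 10100 XOR 11101 = 01001
  pos 1: 10010 XOR 11101 = 01111
  pos 2: 11111 XOR 11101 = 00010
  pos 5: 10101 XOR 11101 = 01000
  pos 6: 10000 XOR 11101 = 01101
  pos 7: 11010 XOR 11101 = 00111
  pos 9: 11100 XOR 11101 = 00001
Remainder (last 4 bits) = 0001. This is the CRC / FCS.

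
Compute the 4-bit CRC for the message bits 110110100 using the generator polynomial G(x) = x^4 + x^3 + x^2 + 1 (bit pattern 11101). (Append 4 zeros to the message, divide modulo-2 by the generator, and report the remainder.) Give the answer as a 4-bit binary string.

Append 4 zeros: 1101101000000. Divide by 11101 (XOR where the leading bit is 1):
  pos 0: 11011 XOR 11101 = 00110
  pos 2: 11001 XOR 11101 = 00100
  pos 4: 10000 XOR 11101 = 01101
  pos 5: 11010 XOR 11101 = 00111
  pos 7: 11100 XOR 11101 = 00001
Remainder (last 4 bits) = 0010. This is the CRC / FCS.

0010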